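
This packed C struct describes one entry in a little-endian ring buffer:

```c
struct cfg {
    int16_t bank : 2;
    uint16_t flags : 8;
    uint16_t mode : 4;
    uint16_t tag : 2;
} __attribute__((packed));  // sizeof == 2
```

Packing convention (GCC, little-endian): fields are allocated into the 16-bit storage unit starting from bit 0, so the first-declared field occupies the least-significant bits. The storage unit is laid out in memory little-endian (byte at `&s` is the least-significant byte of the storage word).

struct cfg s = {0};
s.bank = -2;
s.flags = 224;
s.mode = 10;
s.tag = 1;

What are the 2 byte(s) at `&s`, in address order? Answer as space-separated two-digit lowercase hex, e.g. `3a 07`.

[0+:2] bank=-2 & 0x3 = 0x2; word=0x0002
[2+:8] flags=224 & 0xff = 0xe0; word=0x0382
[10+:4] mode=10 & 0xf = 0xa; word=0x2b82
[14+:2] tag=1 & 0x3 = 0x1; word=0x6b82
word = 0x6b82 → little-endian bytes:
  [0]=0x82  [1]=0x6b

82 6b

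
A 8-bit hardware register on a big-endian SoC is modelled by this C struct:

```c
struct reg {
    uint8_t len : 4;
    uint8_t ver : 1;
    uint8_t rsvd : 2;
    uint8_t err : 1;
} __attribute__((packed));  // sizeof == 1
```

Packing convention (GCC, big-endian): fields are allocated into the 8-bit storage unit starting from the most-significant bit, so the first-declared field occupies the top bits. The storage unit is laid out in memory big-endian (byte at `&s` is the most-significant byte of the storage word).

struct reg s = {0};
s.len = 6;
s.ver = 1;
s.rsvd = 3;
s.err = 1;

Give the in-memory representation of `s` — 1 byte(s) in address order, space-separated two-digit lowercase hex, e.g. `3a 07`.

6f

len (4b) val=6 bits=0x6 at bit 4: 0x60
ver (1b) val=1 bits=0x1 at bit 3: 0x68
rsvd (2b) val=3 bits=0x3 at bit 1: 0x6e
err (1b) val=1 bits=0x1 at bit 0: 0x6f
word = 0x6f → big-endian bytes:
  [0]=0x6f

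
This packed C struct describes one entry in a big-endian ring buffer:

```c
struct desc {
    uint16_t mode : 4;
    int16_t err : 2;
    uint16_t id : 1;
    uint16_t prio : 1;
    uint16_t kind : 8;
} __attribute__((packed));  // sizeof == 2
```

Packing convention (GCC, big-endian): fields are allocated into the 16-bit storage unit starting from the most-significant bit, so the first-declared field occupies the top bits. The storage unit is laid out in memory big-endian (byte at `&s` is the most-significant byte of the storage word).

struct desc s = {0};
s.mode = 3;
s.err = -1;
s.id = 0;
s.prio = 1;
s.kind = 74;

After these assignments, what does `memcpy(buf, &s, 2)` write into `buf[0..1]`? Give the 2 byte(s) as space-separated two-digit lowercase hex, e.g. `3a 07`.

3d 4a

[12+:4] mode=3 & 0xf = 0x3; word=0x3000
[10+:2] err=-1 & 0x3 = 0x3; word=0x3c00
[9+:1] id=0 & 0x1 = 0x0; word=0x3c00
[8+:1] prio=1 & 0x1 = 0x1; word=0x3d00
[0+:8] kind=74 & 0xff = 0x4a; word=0x3d4a
word = 0x3d4a → big-endian bytes:
  [0]=0x3d  [1]=0x4a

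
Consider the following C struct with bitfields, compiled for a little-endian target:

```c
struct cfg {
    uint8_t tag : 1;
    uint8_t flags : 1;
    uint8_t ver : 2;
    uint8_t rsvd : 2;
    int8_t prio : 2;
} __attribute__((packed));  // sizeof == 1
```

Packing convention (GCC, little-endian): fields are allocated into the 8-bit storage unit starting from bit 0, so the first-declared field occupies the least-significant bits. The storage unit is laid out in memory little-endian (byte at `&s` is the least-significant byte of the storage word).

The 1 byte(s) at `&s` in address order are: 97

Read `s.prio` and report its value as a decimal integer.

[0]=0x97 (little-endian) → word 0x97
tag:1 @ bit 0 → (0x97>>0)&0x1 = 0x1
flags:1 @ bit 1 → (0x97>>1)&0x1 = 0x1
ver:2 @ bit 2 → (0x97>>2)&0x3 = 0x1
rsvd:2 @ bit 4 → (0x97>>4)&0x3 = 0x1
prio:2 @ bit 6 → (0x97>>6)&0x3 = 0x2  ←
prio signed 2b, MSB=1: 2 - 4 = -2

-2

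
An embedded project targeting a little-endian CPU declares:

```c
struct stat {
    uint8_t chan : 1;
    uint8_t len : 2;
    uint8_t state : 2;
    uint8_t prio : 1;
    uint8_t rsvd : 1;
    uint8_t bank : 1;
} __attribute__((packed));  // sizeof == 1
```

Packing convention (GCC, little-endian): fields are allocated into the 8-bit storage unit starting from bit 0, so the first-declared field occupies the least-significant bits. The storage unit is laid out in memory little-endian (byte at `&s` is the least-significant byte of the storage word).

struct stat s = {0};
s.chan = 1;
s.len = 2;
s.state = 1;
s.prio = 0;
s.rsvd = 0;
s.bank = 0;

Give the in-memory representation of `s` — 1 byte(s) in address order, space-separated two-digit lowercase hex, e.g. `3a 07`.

chan:1 = 1 → 0x1 << 0 → word 0x01
len:2 = 2 → 0x2 << 1 → word 0x05
state:2 = 1 → 0x1 << 3 → word 0x0d
prio:1 = 0 → 0x0 << 5 → word 0x0d
rsvd:1 = 0 → 0x0 << 6 → word 0x0d
bank:1 = 0 → 0x0 << 7 → word 0x0d
word = 0x0d → little-endian bytes:
  [0]=0x0d

0d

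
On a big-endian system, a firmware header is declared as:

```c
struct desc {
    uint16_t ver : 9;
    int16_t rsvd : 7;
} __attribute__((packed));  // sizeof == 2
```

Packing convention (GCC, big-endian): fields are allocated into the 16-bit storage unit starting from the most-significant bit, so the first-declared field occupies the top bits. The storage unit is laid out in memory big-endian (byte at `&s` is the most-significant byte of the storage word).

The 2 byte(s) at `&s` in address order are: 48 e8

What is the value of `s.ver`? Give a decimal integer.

145

[0]=0x48 [1]=0xe8 (big-endian) → word 0x48e8
ver [7+:9] = (word>>7) & 0x1ff = 145  ←
rsvd [0+:7] = (word>>0) & 0x7f = 104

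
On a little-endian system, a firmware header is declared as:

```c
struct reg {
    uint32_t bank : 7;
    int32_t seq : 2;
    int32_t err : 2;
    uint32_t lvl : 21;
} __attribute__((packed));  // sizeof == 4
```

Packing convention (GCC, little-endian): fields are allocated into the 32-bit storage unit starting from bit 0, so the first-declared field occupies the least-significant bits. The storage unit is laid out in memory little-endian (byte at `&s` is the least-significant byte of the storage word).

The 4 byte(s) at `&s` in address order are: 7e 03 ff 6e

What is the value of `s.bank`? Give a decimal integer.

[0]=0x7e [1]=0x03 [2]=0xff [3]=0x6e (little-endian) → word 0x6eff037e
bank:7 @ bit 0 → (0x6eff037e>>0)&0x7f = 0x7e  ←
seq:2 @ bit 7 → (0x6eff037e>>7)&0x3 = 0x2
err:2 @ bit 9 → (0x6eff037e>>9)&0x3 = 0x1
lvl:21 @ bit 11 → (0x6eff037e>>11)&0x1fffff = 0xddfe0

126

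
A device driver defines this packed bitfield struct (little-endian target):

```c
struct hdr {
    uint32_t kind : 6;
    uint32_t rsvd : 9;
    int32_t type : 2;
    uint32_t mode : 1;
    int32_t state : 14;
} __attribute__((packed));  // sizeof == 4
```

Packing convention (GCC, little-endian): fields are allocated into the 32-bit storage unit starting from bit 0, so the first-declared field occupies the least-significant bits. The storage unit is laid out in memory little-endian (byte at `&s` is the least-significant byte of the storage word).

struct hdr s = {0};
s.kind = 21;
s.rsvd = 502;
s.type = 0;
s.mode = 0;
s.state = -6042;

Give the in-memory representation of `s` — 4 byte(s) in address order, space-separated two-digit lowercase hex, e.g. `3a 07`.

95 7d 98 a1

kind (6b) val=21 bits=0x15 at bit 0: 0x00000015
rsvd (9b) val=502 bits=0x1f6 at bit 6: 0x00007d95
type (2b) val=0 bits=0x0 at bit 15: 0x00007d95
mode (1b) val=0 bits=0x0 at bit 17: 0x00007d95
state (14b) val=-6042 bits=0x2866 at bit 18: 0xa1987d95
word = 0xa1987d95 → little-endian bytes:
  [0]=0x95  [1]=0x7d  [2]=0x98  [3]=0xa1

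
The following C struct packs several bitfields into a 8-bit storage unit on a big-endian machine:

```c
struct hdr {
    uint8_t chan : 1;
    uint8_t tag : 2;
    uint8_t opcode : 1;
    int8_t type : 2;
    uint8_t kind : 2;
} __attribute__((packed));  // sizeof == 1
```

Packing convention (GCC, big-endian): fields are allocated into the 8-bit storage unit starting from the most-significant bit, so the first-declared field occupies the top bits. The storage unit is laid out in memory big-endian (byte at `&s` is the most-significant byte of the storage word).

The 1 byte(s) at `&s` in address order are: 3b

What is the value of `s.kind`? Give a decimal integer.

[0]=0x3b (big-endian) → word 0x3b
chan:1 @ bit 7 → (0x3b>>7)&0x1 = 0x0
tag:2 @ bit 5 → (0x3b>>5)&0x3 = 0x1
opcode:1 @ bit 4 → (0x3b>>4)&0x1 = 0x1
type:2 @ bit 2 → (0x3b>>2)&0x3 = 0x2
kind:2 @ bit 0 → (0x3b>>0)&0x3 = 0x3  ←

3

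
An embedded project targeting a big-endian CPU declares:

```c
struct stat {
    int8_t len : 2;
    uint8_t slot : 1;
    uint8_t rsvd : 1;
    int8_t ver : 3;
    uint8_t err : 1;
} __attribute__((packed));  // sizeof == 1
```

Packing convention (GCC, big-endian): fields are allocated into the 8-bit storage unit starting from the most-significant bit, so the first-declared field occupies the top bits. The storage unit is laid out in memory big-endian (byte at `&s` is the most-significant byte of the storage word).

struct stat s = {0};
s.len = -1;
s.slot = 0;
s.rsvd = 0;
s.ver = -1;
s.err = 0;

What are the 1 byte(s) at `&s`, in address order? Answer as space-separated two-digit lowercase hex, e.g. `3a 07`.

len (2b) val=-1 bits=0x3 at bit 6: 0xc0
slot (1b) val=0 bits=0x0 at bit 5: 0xc0
rsvd (1b) val=0 bits=0x0 at bit 4: 0xc0
ver (3b) val=-1 bits=0x7 at bit 1: 0xce
err (1b) val=0 bits=0x0 at bit 0: 0xce
word = 0xce → big-endian bytes:
  [0]=0xce

ce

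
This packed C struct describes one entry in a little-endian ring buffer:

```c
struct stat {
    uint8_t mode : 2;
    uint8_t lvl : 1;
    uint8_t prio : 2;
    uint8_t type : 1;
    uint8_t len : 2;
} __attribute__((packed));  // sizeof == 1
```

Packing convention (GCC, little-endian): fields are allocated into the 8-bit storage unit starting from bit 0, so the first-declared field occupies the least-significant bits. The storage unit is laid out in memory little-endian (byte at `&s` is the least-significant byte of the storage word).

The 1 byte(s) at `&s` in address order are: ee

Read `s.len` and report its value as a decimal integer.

3

[0]=0xee (little-endian) → word 0xee
mode [0+:2] = (word>>0) & 0x3 = 2
lvl [2+:1] = (word>>2) & 0x1 = 1
prio [3+:2] = (word>>3) & 0x3 = 1
type [5+:1] = (word>>5) & 0x1 = 1
len [6+:2] = (word>>6) & 0x3 = 3  ←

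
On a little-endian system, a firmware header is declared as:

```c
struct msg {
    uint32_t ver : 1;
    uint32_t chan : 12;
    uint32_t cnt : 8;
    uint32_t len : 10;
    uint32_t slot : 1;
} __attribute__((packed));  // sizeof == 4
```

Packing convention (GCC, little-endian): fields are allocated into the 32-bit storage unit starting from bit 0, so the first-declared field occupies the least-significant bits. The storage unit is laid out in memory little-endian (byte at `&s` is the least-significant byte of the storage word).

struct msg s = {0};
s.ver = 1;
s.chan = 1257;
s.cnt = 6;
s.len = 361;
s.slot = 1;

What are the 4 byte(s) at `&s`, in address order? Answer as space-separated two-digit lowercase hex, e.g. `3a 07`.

d3 c9 20 ad

ver:1 = 1 → 0x1 << 0 → word 0x00000001
chan:12 = 1257 → 0x4e9 << 1 → word 0x000009d3
cnt:8 = 6 → 0x6 << 13 → word 0x0000c9d3
len:10 = 361 → 0x169 << 21 → word 0x2d20c9d3
slot:1 = 1 → 0x1 << 31 → word 0xad20c9d3
word = 0xad20c9d3 → little-endian bytes:
  [0]=0xd3  [1]=0xc9  [2]=0x20  [3]=0xad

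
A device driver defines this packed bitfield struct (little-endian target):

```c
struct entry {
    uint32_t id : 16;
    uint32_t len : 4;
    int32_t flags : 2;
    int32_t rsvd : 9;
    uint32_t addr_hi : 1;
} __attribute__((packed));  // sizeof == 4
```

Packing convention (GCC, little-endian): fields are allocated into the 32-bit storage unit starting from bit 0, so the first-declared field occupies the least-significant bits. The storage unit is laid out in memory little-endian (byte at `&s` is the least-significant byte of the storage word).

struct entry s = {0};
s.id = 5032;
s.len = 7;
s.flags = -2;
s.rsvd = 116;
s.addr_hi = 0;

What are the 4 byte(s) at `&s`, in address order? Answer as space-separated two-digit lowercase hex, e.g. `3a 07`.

id:16 = 5032 → 0x13a8 << 0 → word 0x000013a8
len:4 = 7 → 0x7 << 16 → word 0x000713a8
flags:2 = -2 → 0x2 << 20 → word 0x002713a8
rsvd:9 = 116 → 0x74 << 22 → word 0x1d2713a8
addr_hi:1 = 0 → 0x0 << 31 → word 0x1d2713a8
word = 0x1d2713a8 → little-endian bytes:
  [0]=0xa8  [1]=0x13  [2]=0x27  [3]=0x1d

a8 13 27 1d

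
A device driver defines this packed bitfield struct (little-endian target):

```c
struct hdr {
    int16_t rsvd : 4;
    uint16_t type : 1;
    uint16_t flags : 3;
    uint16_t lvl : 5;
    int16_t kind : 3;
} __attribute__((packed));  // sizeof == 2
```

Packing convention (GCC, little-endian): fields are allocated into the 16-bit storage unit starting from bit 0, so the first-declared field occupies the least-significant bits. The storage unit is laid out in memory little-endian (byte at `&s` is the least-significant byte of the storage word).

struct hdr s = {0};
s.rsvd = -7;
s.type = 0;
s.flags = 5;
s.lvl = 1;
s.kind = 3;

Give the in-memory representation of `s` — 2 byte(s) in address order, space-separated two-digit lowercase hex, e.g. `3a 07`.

rsvd (4b) val=-7 bits=0x9 at bit 0: 0x0009
type (1b) val=0 bits=0x0 at bit 4: 0x0009
flags (3b) val=5 bits=0x5 at bit 5: 0x00a9
lvl (5b) val=1 bits=0x1 at bit 8: 0x01a9
kind (3b) val=3 bits=0x3 at bit 13: 0x61a9
word = 0x61a9 → little-endian bytes:
  [0]=0xa9  [1]=0x61

a9 61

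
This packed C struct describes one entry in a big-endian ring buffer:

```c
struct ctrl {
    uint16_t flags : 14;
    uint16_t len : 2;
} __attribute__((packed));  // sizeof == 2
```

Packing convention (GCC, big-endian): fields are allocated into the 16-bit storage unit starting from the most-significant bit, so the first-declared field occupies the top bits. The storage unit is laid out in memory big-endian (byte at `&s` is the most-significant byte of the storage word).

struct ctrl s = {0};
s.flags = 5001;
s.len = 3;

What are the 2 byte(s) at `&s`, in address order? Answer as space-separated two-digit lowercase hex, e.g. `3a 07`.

4e 27

flags:14 = 5001 → 0x1389 << 2 → word 0x4e24
len:2 = 3 → 0x3 << 0 → word 0x4e27
word = 0x4e27 → big-endian bytes:
  [0]=0x4e  [1]=0x27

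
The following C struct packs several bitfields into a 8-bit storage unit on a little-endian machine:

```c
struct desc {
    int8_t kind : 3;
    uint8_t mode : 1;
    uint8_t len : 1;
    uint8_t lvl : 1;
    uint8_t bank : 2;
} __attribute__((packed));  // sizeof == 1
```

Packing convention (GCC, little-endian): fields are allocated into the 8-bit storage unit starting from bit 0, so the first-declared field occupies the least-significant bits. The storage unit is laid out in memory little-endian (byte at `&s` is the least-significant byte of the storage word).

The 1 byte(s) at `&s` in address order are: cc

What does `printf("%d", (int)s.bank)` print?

3

[0]=0xcc (little-endian) → word 0xcc
kind:3 @ bit 0 → (0xcc>>0)&0x7 = 0x4
mode:1 @ bit 3 → (0xcc>>3)&0x1 = 0x1
len:1 @ bit 4 → (0xcc>>4)&0x1 = 0x0
lvl:1 @ bit 5 → (0xcc>>5)&0x1 = 0x0
bank:2 @ bit 6 → (0xcc>>6)&0x3 = 0x3  ←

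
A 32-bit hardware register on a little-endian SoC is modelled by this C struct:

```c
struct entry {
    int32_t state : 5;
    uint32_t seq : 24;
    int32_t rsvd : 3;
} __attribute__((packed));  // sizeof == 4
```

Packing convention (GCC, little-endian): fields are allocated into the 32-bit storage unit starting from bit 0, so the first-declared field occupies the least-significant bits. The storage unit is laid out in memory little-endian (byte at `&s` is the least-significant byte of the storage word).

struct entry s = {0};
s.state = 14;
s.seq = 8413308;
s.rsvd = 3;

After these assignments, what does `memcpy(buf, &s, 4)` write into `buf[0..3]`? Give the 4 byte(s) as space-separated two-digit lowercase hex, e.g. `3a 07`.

8e 0f 0c 70

[0+:5] state=14 & 0x1f = 0xe; word=0x0000000e
[5+:24] seq=8413308 & 0xffffff = 0x80607c; word=0x100c0f8e
[29+:3] rsvd=3 & 0x7 = 0x3; word=0x700c0f8e
word = 0x700c0f8e → little-endian bytes:
  [0]=0x8e  [1]=0x0f  [2]=0x0c  [3]=0x70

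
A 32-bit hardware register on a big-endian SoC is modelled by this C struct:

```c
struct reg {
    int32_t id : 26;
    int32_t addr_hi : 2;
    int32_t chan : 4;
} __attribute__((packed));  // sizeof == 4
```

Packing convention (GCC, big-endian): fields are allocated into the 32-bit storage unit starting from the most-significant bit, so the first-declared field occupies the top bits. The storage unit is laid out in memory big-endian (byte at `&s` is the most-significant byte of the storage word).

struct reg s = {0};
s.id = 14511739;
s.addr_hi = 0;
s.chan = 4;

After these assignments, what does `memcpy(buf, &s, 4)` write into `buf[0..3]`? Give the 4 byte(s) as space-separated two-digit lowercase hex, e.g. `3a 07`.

37 5b 9e c4

[6+:26] id=14511739 & 0x3ffffff = 0xdd6e7b; word=0x375b9ec0
[4+:2] addr_hi=0 & 0x3 = 0x0; word=0x375b9ec0
[0+:4] chan=4 & 0xf = 0x4; word=0x375b9ec4
word = 0x375b9ec4 → big-endian bytes:
  [0]=0x37  [1]=0x5b  [2]=0x9e  [3]=0xc4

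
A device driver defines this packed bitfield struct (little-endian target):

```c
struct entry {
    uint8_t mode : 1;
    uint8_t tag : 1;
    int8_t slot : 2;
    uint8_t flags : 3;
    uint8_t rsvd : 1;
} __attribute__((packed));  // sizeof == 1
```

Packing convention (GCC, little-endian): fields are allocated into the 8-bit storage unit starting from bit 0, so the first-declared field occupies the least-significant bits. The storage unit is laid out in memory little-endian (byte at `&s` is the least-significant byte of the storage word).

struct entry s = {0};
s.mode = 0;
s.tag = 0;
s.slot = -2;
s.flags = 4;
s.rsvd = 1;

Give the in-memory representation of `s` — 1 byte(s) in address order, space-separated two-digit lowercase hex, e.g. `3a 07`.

c8

mode (1b) val=0 bits=0x0 at bit 0: 0x00
tag (1b) val=0 bits=0x0 at bit 1: 0x00
slot (2b) val=-2 bits=0x2 at bit 2: 0x08
flags (3b) val=4 bits=0x4 at bit 4: 0x48
rsvd (1b) val=1 bits=0x1 at bit 7: 0xc8
word = 0xc8 → little-endian bytes:
  [0]=0xc8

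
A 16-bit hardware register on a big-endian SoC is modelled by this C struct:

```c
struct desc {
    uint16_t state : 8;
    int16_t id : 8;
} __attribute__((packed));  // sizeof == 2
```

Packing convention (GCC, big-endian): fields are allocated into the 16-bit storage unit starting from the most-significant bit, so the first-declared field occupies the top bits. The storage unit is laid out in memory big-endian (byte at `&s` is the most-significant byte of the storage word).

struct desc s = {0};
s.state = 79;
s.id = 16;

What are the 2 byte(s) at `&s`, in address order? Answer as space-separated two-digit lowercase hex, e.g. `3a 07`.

4f 10

[8+:8] state=79 & 0xff = 0x4f; word=0x4f00
[0+:8] id=16 & 0xff = 0x10; word=0x4f10
word = 0x4f10 → big-endian bytes:
  [0]=0x4f  [1]=0x10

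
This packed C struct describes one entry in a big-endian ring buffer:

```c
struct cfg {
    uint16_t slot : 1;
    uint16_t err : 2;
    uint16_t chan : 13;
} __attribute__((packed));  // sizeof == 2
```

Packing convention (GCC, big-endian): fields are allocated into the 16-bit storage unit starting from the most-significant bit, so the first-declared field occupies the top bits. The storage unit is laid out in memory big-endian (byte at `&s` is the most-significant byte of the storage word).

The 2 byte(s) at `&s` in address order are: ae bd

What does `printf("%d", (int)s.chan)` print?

[0]=0xae [1]=0xbd (big-endian) → word 0xaebd
slot:1 @ bit 15 → (0xaebd>>15)&0x1 = 0x1
err:2 @ bit 13 → (0xaebd>>13)&0x3 = 0x1
chan:13 @ bit 0 → (0xaebd>>0)&0x1fff = 0xebd  ←

3773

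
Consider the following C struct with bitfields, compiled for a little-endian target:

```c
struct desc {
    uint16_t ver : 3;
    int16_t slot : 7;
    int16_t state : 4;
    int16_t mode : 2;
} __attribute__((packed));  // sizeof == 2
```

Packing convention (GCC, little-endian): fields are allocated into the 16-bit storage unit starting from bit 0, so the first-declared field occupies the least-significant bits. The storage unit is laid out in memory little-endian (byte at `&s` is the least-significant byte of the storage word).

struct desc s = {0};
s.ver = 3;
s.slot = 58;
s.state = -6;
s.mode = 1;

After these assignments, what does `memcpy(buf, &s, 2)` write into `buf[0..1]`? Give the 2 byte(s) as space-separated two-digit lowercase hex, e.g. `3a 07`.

d3 69

[0+:3] ver=3 & 0x7 = 0x3; word=0x0003
[3+:7] slot=58 & 0x7f = 0x3a; word=0x01d3
[10+:4] state=-6 & 0xf = 0xa; word=0x29d3
[14+:2] mode=1 & 0x3 = 0x1; word=0x69d3
word = 0x69d3 → little-endian bytes:
  [0]=0xd3  [1]=0x69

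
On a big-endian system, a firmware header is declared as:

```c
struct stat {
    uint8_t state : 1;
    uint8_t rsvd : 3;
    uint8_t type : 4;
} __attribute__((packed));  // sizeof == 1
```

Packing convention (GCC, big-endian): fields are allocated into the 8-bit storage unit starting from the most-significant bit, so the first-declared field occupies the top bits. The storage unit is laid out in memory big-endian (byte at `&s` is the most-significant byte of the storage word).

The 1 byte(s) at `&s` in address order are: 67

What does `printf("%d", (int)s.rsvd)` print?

[0]=0x67 (big-endian) → word 0x67
state:1 @ bit 7 → (0x67>>7)&0x1 = 0x0
rsvd:3 @ bit 4 → (0x67>>4)&0x7 = 0x6  ←
type:4 @ bit 0 → (0x67>>0)&0xf = 0x7

6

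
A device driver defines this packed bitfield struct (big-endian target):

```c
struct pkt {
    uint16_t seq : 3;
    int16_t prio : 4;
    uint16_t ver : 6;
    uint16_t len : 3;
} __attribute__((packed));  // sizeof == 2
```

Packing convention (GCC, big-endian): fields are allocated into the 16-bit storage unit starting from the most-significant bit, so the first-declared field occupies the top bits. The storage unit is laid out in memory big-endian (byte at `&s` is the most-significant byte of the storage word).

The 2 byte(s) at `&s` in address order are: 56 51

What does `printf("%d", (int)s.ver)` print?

[0]=0x56 [1]=0x51 (big-endian) → word 0x5651
seq:3 @ bit 13 → (0x5651>>13)&0x7 = 0x2
prio:4 @ bit 9 → (0x5651>>9)&0xf = 0xb
ver:6 @ bit 3 → (0x5651>>3)&0x3f = 0xa  ←
len:3 @ bit 0 → (0x5651>>0)&0x7 = 0x1

10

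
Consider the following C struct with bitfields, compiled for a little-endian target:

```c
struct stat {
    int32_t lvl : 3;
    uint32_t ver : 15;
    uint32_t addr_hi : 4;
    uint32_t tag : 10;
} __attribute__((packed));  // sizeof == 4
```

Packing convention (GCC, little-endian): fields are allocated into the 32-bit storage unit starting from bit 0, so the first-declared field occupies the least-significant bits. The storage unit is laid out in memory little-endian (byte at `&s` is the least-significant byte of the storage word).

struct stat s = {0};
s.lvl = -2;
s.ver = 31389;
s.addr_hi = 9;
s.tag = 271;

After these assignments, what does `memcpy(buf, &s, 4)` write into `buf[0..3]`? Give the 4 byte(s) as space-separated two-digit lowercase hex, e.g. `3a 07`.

lvl (3b) val=-2 bits=0x6 at bit 0: 0x00000006
ver (15b) val=31389 bits=0x7a9d at bit 3: 0x0003d4ee
addr_hi (4b) val=9 bits=0x9 at bit 18: 0x0027d4ee
tag (10b) val=271 bits=0x10f at bit 22: 0x43e7d4ee
word = 0x43e7d4ee → little-endian bytes:
  [0]=0xee  [1]=0xd4  [2]=0xe7  [3]=0x43

ee d4 e7 43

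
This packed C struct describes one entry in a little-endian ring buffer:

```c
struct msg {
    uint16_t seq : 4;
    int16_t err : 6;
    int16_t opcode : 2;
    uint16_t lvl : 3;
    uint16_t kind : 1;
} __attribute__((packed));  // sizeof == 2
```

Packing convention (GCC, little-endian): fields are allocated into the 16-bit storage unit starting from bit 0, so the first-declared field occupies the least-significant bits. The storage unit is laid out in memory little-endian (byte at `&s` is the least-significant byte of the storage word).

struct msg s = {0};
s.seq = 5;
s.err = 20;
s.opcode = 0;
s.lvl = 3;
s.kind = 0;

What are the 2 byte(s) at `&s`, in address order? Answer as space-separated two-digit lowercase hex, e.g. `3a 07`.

seq (4b) val=5 bits=0x5 at bit 0: 0x0005
err (6b) val=20 bits=0x14 at bit 4: 0x0145
opcode (2b) val=0 bits=0x0 at bit 10: 0x0145
lvl (3b) val=3 bits=0x3 at bit 12: 0x3145
kind (1b) val=0 bits=0x0 at bit 15: 0x3145
word = 0x3145 → little-endian bytes:
  [0]=0x45  [1]=0x31

45 31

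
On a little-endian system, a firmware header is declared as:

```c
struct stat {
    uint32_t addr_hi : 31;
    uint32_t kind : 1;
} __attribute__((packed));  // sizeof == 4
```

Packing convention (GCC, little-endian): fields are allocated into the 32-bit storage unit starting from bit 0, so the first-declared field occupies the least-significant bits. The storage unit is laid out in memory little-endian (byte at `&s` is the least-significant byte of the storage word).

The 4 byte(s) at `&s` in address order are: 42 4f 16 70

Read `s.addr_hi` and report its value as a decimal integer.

1880510274

[0]=0x42 [1]=0x4f [2]=0x16 [3]=0x70 (little-endian) → word 0x70164f42
addr_hi:31 @ bit 0 → (0x70164f42>>0)&0x7fffffff = 0x70164f42  ←
kind:1 @ bit 31 → (0x70164f42>>31)&0x1 = 0x0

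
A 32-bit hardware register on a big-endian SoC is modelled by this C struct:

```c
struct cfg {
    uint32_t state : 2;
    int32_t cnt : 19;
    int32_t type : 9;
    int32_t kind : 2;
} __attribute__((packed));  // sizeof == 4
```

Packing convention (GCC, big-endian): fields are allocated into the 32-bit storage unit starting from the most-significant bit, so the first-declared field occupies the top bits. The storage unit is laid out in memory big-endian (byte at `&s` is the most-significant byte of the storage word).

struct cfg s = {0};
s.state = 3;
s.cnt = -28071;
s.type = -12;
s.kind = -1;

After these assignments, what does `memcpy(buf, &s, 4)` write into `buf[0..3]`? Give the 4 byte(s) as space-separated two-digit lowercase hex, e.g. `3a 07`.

fc 92 cf d3

state (2b) val=3 bits=0x3 at bit 30: 0xc0000000
cnt (19b) val=-28071 bits=0x79259 at bit 11: 0xfc92c800
type (9b) val=-12 bits=0x1f4 at bit 2: 0xfc92cfd0
kind (2b) val=-1 bits=0x3 at bit 0: 0xfc92cfd3
word = 0xfc92cfd3 → big-endian bytes:
  [0]=0xfc  [1]=0x92  [2]=0xcf  [3]=0xd3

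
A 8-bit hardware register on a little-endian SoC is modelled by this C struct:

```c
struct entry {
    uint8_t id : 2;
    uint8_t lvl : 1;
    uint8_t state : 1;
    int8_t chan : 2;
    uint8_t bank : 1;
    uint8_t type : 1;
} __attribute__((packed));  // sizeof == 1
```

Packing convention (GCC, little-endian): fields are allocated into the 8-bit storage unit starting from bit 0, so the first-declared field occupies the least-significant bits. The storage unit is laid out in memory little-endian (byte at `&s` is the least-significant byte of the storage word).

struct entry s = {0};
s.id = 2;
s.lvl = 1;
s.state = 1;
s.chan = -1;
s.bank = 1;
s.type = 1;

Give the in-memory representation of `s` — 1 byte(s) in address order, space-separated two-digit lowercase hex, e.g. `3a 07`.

fe

id:2 = 2 → 0x2 << 0 → word 0x02
lvl:1 = 1 → 0x1 << 2 → word 0x06
state:1 = 1 → 0x1 << 3 → word 0x0e
chan:2 = -1 → 0x3 << 4 → word 0x3e
bank:1 = 1 → 0x1 << 6 → word 0x7e
type:1 = 1 → 0x1 << 7 → word 0xfe
word = 0xfe → little-endian bytes:
  [0]=0xfe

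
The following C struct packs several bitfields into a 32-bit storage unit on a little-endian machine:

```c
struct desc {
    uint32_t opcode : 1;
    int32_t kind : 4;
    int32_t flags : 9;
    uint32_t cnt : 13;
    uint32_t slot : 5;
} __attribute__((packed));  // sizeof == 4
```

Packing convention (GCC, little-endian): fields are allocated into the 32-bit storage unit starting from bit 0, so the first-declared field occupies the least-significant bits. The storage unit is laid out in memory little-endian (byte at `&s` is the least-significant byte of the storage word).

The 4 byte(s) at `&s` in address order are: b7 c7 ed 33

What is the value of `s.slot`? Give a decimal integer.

6

[0]=0xb7 [1]=0xc7 [2]=0xed [3]=0x33 (little-endian) → word 0x33edc7b7
opcode:1 @ bit 0 → (0x33edc7b7>>0)&0x1 = 0x1
kind:4 @ bit 1 → (0x33edc7b7>>1)&0xf = 0xb
flags:9 @ bit 5 → (0x33edc7b7>>5)&0x1ff = 0x3d
cnt:13 @ bit 14 → (0x33edc7b7>>14)&0x1fff = 0xfb7
slot:5 @ bit 27 → (0x33edc7b7>>27)&0x1f = 0x6  ←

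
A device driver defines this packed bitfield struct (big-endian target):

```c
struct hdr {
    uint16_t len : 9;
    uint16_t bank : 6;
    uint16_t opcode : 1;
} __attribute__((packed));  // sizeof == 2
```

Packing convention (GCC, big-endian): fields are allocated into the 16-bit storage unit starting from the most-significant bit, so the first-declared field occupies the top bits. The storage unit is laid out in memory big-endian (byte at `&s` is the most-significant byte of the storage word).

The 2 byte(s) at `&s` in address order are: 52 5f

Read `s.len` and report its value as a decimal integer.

164

[0]=0x52 [1]=0x5f (big-endian) → word 0x525f
len [7+:9] = (word>>7) & 0x1ff = 164  ←
bank [1+:6] = (word>>1) & 0x3f = 47
opcode [0+:1] = (word>>0) & 0x1 = 1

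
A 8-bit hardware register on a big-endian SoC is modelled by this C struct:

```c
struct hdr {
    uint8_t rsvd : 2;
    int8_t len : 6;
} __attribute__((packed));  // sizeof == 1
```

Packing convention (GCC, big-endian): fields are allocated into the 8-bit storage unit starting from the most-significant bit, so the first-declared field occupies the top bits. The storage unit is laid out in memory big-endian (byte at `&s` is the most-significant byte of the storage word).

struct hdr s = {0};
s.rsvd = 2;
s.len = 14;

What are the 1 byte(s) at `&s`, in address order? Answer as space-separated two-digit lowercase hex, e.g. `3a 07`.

8e

[6+:2] rsvd=2 & 0x3 = 0x2; word=0x80
[0+:6] len=14 & 0x3f = 0xe; word=0x8e
word = 0x8e → big-endian bytes:
  [0]=0x8e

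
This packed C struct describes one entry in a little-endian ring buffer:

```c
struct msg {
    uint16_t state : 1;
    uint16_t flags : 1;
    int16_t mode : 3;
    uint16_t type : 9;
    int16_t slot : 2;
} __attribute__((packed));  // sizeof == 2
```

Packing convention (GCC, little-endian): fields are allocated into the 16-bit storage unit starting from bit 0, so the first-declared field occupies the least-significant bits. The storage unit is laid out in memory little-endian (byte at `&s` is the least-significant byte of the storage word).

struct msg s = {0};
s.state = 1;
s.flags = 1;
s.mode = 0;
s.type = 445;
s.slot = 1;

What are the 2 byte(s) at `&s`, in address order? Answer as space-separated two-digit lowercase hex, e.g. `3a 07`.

state:1 = 1 → 0x1 << 0 → word 0x0001
flags:1 = 1 → 0x1 << 1 → word 0x0003
mode:3 = 0 → 0x0 << 2 → word 0x0003
type:9 = 445 → 0x1bd << 5 → word 0x37a3
slot:2 = 1 → 0x1 << 14 → word 0x77a3
word = 0x77a3 → little-endian bytes:
  [0]=0xa3  [1]=0x77

a3 77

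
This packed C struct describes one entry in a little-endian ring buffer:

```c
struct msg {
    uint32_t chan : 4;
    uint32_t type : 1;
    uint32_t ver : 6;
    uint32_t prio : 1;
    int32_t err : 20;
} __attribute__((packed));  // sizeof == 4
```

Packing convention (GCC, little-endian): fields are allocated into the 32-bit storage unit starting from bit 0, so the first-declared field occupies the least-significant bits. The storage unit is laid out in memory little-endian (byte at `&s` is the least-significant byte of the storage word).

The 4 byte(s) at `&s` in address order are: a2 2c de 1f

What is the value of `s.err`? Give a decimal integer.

130530

[0]=0xa2 [1]=0x2c [2]=0xde [3]=0x1f (little-endian) → word 0x1fde2ca2
chan:4 @ bit 0 → (0x1fde2ca2>>0)&0xf = 0x2
type:1 @ bit 4 → (0x1fde2ca2>>4)&0x1 = 0x0
ver:6 @ bit 5 → (0x1fde2ca2>>5)&0x3f = 0x25
prio:1 @ bit 11 → (0x1fde2ca2>>11)&0x1 = 0x1
err:20 @ bit 12 → (0x1fde2ca2>>12)&0xfffff = 0x1fde2  ←
err signed 20b, MSB=0: value = 130530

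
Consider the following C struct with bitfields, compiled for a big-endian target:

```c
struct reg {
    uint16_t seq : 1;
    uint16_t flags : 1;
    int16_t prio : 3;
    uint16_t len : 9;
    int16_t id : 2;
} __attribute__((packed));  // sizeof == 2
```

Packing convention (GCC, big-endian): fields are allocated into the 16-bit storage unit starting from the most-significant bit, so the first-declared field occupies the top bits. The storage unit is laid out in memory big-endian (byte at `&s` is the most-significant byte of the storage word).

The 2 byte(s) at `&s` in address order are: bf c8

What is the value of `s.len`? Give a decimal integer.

[0]=0xbf [1]=0xc8 (big-endian) → word 0xbfc8
seq:1 @ bit 15 → (0xbfc8>>15)&0x1 = 0x1
flags:1 @ bit 14 → (0xbfc8>>14)&0x1 = 0x0
prio:3 @ bit 11 → (0xbfc8>>11)&0x7 = 0x7
len:9 @ bit 2 → (0xbfc8>>2)&0x1ff = 0x1f2  ←
id:2 @ bit 0 → (0xbfc8>>0)&0x3 = 0x0

498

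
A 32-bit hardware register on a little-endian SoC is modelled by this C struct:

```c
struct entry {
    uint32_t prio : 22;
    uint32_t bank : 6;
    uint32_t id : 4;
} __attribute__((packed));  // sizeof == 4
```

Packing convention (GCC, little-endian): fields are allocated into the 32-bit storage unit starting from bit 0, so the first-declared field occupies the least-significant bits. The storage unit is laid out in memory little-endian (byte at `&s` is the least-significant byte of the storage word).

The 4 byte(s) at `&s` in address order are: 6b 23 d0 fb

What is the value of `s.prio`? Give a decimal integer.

1057643

[0]=0x6b [1]=0x23 [2]=0xd0 [3]=0xfb (little-endian) → word 0xfbd0236b
prio [0+:22] = (word>>0) & 0x3fffff = 1057643  ←
bank [22+:6] = (word>>22) & 0x3f = 47
id [28+:4] = (word>>28) & 0xf = 15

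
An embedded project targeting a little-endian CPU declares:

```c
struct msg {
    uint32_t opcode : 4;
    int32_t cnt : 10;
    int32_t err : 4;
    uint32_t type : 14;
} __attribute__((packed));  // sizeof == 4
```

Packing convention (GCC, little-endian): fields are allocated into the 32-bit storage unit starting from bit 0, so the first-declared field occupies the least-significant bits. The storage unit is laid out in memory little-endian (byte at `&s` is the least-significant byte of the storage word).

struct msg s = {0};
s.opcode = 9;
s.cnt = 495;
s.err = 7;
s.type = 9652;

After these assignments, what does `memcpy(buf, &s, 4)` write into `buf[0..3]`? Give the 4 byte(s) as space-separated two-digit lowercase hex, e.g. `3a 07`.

opcode (4b) val=9 bits=0x9 at bit 0: 0x00000009
cnt (10b) val=495 bits=0x1ef at bit 4: 0x00001ef9
err (4b) val=7 bits=0x7 at bit 14: 0x0001def9
type (14b) val=9652 bits=0x25b4 at bit 18: 0x96d1def9
word = 0x96d1def9 → little-endian bytes:
  [0]=0xf9  [1]=0xde  [2]=0xd1  [3]=0x96

f9 de d1 96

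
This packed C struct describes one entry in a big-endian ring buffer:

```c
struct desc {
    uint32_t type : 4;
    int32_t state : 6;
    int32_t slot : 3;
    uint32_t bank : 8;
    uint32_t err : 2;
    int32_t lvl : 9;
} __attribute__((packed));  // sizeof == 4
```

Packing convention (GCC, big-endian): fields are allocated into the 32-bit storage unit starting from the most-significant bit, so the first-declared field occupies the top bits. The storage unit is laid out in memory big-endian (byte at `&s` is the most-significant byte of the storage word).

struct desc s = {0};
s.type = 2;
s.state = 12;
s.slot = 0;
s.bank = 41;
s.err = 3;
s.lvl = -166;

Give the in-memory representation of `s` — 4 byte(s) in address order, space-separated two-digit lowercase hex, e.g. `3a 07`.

23 01 4f 5a

type:4 = 2 → 0x2 << 28 → word 0x20000000
state:6 = 12 → 0xc << 22 → word 0x23000000
slot:3 = 0 → 0x0 << 19 → word 0x23000000
bank:8 = 41 → 0x29 << 11 → word 0x23014800
err:2 = 3 → 0x3 << 9 → word 0x23014e00
lvl:9 = -166 → 0x15a << 0 → word 0x23014f5a
word = 0x23014f5a → big-endian bytes:
  [0]=0x23  [1]=0x01  [2]=0x4f  [3]=0x5a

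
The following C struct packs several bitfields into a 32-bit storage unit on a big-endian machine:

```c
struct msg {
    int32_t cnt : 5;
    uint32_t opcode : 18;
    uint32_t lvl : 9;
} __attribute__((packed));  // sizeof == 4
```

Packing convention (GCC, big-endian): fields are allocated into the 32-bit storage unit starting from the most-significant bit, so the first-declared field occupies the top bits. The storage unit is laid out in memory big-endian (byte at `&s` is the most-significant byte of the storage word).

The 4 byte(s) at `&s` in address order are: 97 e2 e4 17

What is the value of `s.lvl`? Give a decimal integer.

[0]=0x97 [1]=0xe2 [2]=0xe4 [3]=0x17 (big-endian) → word 0x97e2e417
cnt [27+:5] = (word>>27) & 0x1f = 18
opcode [9+:18] = (word>>9) & 0x3ffff = 258418
lvl [0+:9] = (word>>0) & 0x1ff = 23  ←

23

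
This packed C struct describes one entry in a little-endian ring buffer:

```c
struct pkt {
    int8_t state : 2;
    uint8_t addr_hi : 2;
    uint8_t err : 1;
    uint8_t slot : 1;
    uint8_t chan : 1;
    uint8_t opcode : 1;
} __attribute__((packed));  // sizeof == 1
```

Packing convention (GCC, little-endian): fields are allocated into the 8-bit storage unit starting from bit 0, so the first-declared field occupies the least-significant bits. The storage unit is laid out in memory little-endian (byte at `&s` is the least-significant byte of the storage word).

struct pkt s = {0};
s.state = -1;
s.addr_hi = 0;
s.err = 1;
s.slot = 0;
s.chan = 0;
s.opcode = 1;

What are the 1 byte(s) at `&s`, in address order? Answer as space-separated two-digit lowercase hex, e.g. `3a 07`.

[0+:2] state=-1 & 0x3 = 0x3; word=0x03
[2+:2] addr_hi=0 & 0x3 = 0x0; word=0x03
[4+:1] err=1 & 0x1 = 0x1; word=0x13
[5+:1] slot=0 & 0x1 = 0x0; word=0x13
[6+:1] chan=0 & 0x1 = 0x0; word=0x13
[7+:1] opcode=1 & 0x1 = 0x1; word=0x93
word = 0x93 → little-endian bytes:
  [0]=0x93

93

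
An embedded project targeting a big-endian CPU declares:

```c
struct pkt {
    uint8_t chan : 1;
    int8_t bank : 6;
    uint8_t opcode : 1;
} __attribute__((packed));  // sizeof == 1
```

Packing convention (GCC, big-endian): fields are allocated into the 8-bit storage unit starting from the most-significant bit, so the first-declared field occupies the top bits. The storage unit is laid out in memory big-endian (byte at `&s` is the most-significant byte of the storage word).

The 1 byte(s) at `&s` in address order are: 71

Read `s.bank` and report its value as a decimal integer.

[0]=0x71 (big-endian) → word 0x71
chan:1 @ bit 7 → (0x71>>7)&0x1 = 0x0
bank:6 @ bit 1 → (0x71>>1)&0x3f = 0x38  ←
opcode:1 @ bit 0 → (0x71>>0)&0x1 = 0x1
bank signed 6b, MSB=1: 56 - 64 = -8

-8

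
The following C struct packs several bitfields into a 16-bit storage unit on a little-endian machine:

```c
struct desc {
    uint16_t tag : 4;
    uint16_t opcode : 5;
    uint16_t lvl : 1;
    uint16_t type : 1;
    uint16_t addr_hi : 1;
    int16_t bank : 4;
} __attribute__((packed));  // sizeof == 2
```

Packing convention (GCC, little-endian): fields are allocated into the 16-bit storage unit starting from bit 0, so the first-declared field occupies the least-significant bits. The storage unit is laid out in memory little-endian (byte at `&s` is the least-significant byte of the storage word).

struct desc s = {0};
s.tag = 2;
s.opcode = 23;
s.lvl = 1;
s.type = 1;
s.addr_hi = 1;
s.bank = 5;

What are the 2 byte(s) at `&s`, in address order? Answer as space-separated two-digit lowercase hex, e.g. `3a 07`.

72 5f

tag (4b) val=2 bits=0x2 at bit 0: 0x0002
opcode (5b) val=23 bits=0x17 at bit 4: 0x0172
lvl (1b) val=1 bits=0x1 at bit 9: 0x0372
type (1b) val=1 bits=0x1 at bit 10: 0x0772
addr_hi (1b) val=1 bits=0x1 at bit 11: 0x0f72
bank (4b) val=5 bits=0x5 at bit 12: 0x5f72
word = 0x5f72 → little-endian bytes:
  [0]=0x72  [1]=0x5f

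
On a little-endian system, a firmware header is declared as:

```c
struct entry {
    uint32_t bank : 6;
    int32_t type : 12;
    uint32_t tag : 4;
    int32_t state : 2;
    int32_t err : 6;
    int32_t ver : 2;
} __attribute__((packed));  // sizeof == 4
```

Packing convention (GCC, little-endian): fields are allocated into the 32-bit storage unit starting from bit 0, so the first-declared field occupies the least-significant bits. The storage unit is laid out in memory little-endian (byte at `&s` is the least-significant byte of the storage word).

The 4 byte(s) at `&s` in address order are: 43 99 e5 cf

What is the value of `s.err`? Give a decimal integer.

15

[0]=0x43 [1]=0x99 [2]=0xe5 [3]=0xcf (little-endian) → word 0xcfe59943
bank:6 @ bit 0 → (0xcfe59943>>0)&0x3f = 0x3
type:12 @ bit 6 → (0xcfe59943>>6)&0xfff = 0x665
tag:4 @ bit 18 → (0xcfe59943>>18)&0xf = 0x9
state:2 @ bit 22 → (0xcfe59943>>22)&0x3 = 0x3
err:6 @ bit 24 → (0xcfe59943>>24)&0x3f = 0xf  ←
ver:2 @ bit 30 → (0xcfe59943>>30)&0x3 = 0x3
err signed 6b, MSB=0: value = 15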